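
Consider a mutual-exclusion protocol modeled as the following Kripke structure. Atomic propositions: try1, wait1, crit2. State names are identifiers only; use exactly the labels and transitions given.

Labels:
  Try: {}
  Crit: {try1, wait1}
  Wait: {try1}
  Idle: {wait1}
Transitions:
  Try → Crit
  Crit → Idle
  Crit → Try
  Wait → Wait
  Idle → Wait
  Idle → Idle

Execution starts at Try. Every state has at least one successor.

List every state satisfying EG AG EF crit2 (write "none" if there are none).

none

States satisfying AG EF crit2: ∅.
States satisfying EG AG EF crit2: ∅.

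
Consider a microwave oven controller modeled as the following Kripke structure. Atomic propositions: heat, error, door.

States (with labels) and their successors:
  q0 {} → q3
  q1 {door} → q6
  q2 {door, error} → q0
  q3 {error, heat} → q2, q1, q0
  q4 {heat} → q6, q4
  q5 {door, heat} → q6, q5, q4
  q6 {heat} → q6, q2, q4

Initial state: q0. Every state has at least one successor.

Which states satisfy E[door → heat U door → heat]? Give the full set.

{q0, q3, q4, q5, q6}

States satisfying door → heat: {q0, q3, q4, q5, q6}.
States satisfying E[door → heat U door → heat]: {q0, q3, q4, q5, q6}.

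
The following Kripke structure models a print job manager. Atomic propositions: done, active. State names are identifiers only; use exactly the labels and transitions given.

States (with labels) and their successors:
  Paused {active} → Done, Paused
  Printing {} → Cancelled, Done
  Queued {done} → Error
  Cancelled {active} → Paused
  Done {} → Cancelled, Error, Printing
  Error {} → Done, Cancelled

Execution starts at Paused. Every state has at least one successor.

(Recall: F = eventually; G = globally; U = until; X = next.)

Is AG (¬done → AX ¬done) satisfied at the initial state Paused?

Yes

States satisfying ¬done → AX ¬done: {Paused, Printing, Queued, Cancelled, Done, Error}.
States satisfying AG (¬done → AX ¬done): {Paused, Printing, Queued, Cancelled, Done, Error}.
Every state reachable from Paused satisfies ¬done → AX ¬done.
Paused ∈ Sat(AG (¬done → AX ¬done)).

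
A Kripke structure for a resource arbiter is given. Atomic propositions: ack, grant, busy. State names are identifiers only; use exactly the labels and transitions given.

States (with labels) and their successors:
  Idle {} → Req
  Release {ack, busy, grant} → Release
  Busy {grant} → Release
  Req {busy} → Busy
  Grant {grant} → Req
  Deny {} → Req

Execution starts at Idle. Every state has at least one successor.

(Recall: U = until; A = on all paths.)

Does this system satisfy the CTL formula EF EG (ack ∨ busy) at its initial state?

States satisfying EG (ack ∨ busy): {Release}.
States satisfying EF EG (ack ∨ busy): {Idle, Release, Busy, Req, Grant, Deny}.
Some path from Idle reaches a state where EG (ack ∨ busy) holds.
Idle ∈ Sat(EF EG (ack ∨ busy)).

Holds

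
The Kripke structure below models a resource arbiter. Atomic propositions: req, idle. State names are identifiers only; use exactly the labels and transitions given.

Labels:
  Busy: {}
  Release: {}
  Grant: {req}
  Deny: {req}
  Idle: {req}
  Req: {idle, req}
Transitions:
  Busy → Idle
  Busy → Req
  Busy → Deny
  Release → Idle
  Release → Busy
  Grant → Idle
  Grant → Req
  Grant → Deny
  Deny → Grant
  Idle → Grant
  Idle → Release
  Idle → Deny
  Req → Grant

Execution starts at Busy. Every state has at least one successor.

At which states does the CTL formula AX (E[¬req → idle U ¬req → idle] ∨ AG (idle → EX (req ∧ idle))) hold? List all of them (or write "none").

{Busy, Grant, Deny, Req}

States satisfying AX (E[¬req → idle U ¬req → idle] ∨ AG (idle → EX (req ∧ idle))): {Busy, Grant, Deny, Req}.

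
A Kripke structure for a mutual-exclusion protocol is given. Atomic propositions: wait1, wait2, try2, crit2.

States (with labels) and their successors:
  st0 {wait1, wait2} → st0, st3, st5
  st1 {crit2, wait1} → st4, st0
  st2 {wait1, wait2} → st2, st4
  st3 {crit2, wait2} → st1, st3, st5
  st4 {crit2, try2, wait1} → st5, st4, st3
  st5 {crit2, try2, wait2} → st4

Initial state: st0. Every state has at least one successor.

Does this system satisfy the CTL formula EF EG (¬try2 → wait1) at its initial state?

States satisfying EG (¬try2 → wait1): {st0, st1, st2, st4, st5}.
States satisfying EF EG (¬try2 → wait1): {st0, st1, st2, st3, st4, st5}.
Some path from st0 reaches a state where EG (¬try2 → wait1) holds.
st0 ∈ Sat(EF EG (¬try2 → wait1)).

Holds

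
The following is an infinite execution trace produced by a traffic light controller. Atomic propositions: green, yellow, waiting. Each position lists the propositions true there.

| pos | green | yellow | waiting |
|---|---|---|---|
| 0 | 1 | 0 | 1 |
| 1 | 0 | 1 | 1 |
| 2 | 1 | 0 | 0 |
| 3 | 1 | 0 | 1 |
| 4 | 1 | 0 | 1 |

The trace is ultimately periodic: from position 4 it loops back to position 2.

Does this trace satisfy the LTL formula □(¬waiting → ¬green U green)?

¬waiting → ¬green U green holds at every position 0..4, and those are all positions ever visited, so □(¬waiting → ¬green U green) holds.
Positions where ¬waiting holds: 2.
Check ¬green U green at each: 2→ok.

Holds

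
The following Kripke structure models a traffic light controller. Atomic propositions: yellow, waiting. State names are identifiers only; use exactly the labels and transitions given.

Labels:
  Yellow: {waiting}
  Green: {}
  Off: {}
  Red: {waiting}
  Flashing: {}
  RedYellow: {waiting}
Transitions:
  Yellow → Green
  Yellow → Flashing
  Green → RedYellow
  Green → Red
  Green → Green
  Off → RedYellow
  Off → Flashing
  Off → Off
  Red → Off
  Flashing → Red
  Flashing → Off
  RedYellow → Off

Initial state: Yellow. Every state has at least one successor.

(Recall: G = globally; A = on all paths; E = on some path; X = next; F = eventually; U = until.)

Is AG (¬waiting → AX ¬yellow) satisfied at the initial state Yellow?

States satisfying ¬waiting → AX ¬yellow: {Yellow, Green, Off, Red, Flashing, RedYellow}.
States satisfying AG (¬waiting → AX ¬yellow): {Yellow, Green, Off, Red, Flashing, RedYellow}.
Every state reachable from Yellow satisfies ¬waiting → AX ¬yellow.
Yellow ∈ Sat(AG (¬waiting → AX ¬yellow)).

Yes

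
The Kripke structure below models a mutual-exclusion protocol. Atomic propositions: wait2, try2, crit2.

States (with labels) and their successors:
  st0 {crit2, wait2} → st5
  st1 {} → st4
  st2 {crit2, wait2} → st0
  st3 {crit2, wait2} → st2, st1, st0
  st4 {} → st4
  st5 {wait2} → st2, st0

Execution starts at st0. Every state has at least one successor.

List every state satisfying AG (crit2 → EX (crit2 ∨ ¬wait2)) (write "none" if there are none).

States satisfying crit2 → EX (crit2 ∨ ¬wait2): {st1, st2, st3, st4, st5}.
States satisfying AG (crit2 → EX (crit2 ∨ ¬wait2)): {st1, st4}.

{st1, st4}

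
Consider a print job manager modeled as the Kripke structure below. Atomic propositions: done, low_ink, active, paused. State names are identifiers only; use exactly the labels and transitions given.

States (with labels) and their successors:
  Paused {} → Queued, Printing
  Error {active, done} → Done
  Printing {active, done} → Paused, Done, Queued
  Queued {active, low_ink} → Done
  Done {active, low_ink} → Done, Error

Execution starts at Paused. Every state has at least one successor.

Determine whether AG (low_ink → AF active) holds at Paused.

Satisfied

States satisfying low_ink → AF active: {Paused, Error, Printing, Queued, Done}.
States satisfying AG (low_ink → AF active): {Paused, Error, Printing, Queued, Done}.
Every state reachable from Paused satisfies low_ink → AF active.
Paused ∈ Sat(AG (low_ink → AF active)).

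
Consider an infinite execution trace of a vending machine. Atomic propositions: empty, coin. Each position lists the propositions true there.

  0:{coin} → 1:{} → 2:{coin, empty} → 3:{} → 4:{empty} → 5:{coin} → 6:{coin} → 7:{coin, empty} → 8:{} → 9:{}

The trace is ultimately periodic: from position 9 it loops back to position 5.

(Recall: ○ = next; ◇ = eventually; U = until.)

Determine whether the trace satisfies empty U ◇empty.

Walking from position 0: ◇empty first holds at position 0, and empty holds at every earlier position along the way, so empty U ◇empty holds.

Satisfied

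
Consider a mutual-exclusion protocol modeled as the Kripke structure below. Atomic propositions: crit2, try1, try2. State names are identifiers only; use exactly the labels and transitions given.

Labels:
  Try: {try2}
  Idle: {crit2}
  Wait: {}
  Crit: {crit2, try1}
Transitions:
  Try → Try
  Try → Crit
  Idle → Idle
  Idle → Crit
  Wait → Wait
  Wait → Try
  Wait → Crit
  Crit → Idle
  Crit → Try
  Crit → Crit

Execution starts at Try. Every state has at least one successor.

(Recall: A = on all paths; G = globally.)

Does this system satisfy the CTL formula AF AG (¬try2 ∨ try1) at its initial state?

Does not hold

States satisfying AG (¬try2 ∨ try1): ∅.
States satisfying AF AG (¬try2 ∨ try1): ∅.
There is a path from Try along which AG (¬try2 ∨ try1) never holds.
Try ∉ Sat(AF AG (¬try2 ∨ try1)).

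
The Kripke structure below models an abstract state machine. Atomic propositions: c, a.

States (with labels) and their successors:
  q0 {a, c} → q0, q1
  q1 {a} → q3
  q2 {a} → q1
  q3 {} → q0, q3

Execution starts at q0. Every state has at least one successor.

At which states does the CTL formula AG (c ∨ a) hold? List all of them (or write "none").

States satisfying c ∨ a: {q0, q1, q2}.
States satisfying AG (c ∨ a): ∅.

none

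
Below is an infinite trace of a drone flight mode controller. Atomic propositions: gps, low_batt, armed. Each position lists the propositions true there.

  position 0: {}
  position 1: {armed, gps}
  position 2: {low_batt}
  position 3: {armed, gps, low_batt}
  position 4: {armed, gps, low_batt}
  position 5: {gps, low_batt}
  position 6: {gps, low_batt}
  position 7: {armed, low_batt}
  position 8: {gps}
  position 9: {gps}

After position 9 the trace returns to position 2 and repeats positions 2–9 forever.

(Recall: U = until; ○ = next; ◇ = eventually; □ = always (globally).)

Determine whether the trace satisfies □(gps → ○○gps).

No

gps → ○○gps must hold at every position from 0 onward. It fails at position 5, so □(gps → ○○gps) is false.
Positions where gps holds: 1, 3, 4, 5, 6, 8, 9.
Check ○○gps at each: 1→ok, 3→ok, 4→ok, 5→fails, 6→ok, 8→fails, 9→ok.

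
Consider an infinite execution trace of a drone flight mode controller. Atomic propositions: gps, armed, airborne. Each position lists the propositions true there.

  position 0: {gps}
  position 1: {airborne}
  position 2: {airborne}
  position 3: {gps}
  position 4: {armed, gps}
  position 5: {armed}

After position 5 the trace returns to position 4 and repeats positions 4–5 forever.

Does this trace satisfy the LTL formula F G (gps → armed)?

Holds

G (gps → armed) holds at position 4, which is reachable from 0, so F G (gps → armed) holds.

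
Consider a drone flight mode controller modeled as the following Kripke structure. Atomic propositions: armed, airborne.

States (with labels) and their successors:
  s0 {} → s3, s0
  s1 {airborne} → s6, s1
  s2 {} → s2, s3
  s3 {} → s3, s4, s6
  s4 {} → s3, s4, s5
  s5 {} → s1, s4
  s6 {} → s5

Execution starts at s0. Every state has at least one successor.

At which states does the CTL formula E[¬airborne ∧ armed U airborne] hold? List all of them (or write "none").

States satisfying ¬airborne ∧ armed: ∅.
States satisfying airborne: {s1}.
States satisfying E[¬airborne ∧ armed U airborne]: {s1}.

{s1}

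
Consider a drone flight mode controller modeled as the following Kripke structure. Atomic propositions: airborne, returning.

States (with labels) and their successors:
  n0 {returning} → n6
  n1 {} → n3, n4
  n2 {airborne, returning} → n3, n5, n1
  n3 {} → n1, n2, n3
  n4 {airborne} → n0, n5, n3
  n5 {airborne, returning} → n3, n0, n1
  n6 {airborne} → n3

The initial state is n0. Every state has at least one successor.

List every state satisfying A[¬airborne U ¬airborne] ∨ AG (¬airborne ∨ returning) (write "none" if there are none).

{n0, n1, n3}

States satisfying ¬airborne: {n0, n1, n3}.
States satisfying A[¬airborne U ¬airborne]: {n0, n1, n3}.
States satisfying ¬airborne ∨ returning: {n0, n1, n2, n3, n5}.
States satisfying AG (¬airborne ∨ returning): ∅.
States satisfying A[¬airborne U ¬airborne] ∨ AG (¬airborne ∨ returning): {n0, n1, n3}.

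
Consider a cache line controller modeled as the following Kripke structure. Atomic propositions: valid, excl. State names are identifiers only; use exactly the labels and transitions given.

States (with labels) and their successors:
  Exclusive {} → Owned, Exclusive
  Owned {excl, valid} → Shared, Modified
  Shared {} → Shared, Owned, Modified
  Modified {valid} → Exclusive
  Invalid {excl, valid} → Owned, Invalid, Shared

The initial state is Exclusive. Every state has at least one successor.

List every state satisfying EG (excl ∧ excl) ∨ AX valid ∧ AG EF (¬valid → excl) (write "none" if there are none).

States satisfying excl ∧ excl: {Owned, Invalid}.
States satisfying EG (excl ∧ excl): {Invalid}.
States satisfying valid: {Owned, Modified, Invalid}.
States satisfying AX valid: ∅.
States satisfying EF (¬valid → excl): {Exclusive, Owned, Shared, Modified, Invalid}.
States satisfying AG EF (¬valid → excl): {Exclusive, Owned, Shared, Modified, Invalid}.
States satisfying AX valid ∧ AG EF (¬valid → excl): ∅.
States satisfying EG (excl ∧ excl) ∨ AX valid ∧ AG EF (¬valid → excl): {Invalid}.

{Invalid}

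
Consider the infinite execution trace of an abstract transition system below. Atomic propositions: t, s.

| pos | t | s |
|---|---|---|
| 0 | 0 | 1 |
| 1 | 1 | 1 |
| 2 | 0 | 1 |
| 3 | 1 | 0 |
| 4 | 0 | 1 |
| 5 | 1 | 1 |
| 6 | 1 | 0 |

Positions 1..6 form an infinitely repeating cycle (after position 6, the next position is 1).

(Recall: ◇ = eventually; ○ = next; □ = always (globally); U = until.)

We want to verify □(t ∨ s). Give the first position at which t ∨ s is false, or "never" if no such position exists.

never

t ∨ s holds at every position 0..6, and those are all the positions the trace ever visits, so the invariant □(t ∨ s) is never violated.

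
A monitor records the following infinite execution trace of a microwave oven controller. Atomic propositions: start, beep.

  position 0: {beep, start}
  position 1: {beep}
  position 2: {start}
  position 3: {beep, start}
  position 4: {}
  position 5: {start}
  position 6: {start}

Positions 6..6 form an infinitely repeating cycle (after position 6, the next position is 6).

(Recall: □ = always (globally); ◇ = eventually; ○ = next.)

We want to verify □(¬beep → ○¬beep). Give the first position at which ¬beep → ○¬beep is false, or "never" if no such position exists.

2

Check ¬beep → ○¬beep at each position in order: 0 ✓, 1 ✓.
At position 2 the labels are {start} and the next position 3 has {beep, start}, so ¬beep → ○¬beep is false there. This is the first violation.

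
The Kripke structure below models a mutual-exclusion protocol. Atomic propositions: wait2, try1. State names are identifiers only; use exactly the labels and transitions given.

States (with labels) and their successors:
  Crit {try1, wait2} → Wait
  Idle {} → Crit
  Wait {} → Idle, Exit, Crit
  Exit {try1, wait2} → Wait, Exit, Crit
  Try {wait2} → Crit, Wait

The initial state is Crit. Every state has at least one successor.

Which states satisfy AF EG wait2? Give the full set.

States satisfying EG wait2: {Exit}.
States satisfying AF EG wait2: {Exit}.

{Exit}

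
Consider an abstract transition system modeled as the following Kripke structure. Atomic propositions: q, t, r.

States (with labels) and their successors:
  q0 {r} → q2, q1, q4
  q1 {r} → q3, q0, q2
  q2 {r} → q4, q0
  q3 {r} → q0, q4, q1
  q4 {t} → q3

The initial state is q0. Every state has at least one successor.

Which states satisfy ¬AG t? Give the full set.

States satisfying t: {q4}.
States satisfying AG t: ∅.
States satisfying ¬AG t: {q0, q1, q2, q3, q4}.

{q0, q1, q2, q3, q4}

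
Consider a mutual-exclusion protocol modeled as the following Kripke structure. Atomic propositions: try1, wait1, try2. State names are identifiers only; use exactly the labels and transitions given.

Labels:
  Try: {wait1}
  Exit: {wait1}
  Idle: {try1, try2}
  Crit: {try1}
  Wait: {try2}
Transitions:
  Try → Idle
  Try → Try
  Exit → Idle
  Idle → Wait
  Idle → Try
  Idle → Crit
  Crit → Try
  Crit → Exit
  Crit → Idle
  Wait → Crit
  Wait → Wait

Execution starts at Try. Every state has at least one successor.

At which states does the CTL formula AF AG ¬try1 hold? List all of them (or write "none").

States satisfying AG ¬try1: ∅.
States satisfying AF AG ¬try1: ∅.

none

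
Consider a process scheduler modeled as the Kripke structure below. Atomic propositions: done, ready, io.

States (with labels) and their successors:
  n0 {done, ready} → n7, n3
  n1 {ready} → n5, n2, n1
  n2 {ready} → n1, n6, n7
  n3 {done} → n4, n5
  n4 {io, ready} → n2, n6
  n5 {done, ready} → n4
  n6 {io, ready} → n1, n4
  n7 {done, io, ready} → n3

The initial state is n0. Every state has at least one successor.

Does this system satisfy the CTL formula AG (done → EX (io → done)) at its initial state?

Violated

States satisfying done → EX (io → done): {n0, n1, n2, n3, n4, n6, n7}.
States satisfying AG (done → EX (io → done)): ∅.
n5 is reachable from n0 and violates done → EX (io → done), so AG fails at n0.
n0 ∉ Sat(AG (done → EX (io → done))).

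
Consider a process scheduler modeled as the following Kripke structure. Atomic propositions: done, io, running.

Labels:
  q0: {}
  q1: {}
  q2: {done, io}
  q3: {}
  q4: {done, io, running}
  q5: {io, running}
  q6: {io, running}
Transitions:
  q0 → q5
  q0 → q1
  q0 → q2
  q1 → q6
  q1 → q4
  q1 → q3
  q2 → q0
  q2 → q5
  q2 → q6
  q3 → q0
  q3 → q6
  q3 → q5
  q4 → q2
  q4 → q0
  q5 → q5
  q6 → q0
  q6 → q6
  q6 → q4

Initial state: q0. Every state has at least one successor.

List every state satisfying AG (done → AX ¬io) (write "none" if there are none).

States satisfying done → AX ¬io: {q0, q1, q3, q5, q6}.
States satisfying AG (done → AX ¬io): {q5}.

{q5}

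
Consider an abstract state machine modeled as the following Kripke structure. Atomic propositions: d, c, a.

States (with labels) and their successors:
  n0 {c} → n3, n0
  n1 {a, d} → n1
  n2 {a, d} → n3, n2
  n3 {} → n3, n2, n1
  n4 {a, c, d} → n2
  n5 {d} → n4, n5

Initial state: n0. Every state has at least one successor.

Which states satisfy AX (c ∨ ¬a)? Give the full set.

{n0, n5}

States satisfying c ∨ ¬a: {n0, n3, n4, n5}.
States satisfying AX (c ∨ ¬a): {n0, n5}.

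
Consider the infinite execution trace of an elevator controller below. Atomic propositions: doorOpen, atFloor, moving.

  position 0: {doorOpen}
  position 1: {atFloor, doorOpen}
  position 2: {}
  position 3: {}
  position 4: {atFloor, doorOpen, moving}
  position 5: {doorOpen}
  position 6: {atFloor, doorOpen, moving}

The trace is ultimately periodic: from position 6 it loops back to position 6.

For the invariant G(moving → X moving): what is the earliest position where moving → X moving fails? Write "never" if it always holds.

4

Check moving → X moving at each position in order: 0 ✓, 1 ✓, 2 ✓, 3 ✓.
At position 4 the labels are {atFloor, doorOpen, moving} and the next position 5 has {doorOpen}, so moving → X moving is false there. This is the first violation.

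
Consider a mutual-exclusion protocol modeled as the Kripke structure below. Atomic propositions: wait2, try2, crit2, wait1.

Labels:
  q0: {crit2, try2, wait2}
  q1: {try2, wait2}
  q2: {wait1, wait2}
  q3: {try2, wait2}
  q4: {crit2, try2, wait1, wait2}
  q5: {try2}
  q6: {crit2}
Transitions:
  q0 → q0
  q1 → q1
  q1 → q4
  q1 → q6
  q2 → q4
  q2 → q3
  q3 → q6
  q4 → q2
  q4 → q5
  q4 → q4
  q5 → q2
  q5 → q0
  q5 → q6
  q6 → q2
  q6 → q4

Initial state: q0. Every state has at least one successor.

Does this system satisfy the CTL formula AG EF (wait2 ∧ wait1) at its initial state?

Does not hold

States satisfying EF (wait2 ∧ wait1): {q1, q2, q3, q4, q5, q6}.
States satisfying AG EF (wait2 ∧ wait1): ∅.
q0 is reachable from q0 and violates EF (wait2 ∧ wait1), so AG fails at q0.
q0 ∉ Sat(AG EF (wait2 ∧ wait1)).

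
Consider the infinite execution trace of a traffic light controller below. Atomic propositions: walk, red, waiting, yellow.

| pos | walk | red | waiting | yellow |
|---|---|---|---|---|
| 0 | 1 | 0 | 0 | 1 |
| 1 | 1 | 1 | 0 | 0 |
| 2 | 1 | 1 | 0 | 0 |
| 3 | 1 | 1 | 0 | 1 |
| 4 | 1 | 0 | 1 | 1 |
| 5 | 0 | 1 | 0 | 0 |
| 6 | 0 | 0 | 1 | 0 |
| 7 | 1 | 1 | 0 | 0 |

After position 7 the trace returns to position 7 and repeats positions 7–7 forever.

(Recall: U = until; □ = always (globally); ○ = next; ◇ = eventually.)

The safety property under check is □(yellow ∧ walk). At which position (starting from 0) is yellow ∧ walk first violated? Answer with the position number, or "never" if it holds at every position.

Check yellow ∧ walk at each position in order: 0 ✓.
At position 1 the labels are {red, walk}, so yellow ∧ walk is false there. This is the first violation.

1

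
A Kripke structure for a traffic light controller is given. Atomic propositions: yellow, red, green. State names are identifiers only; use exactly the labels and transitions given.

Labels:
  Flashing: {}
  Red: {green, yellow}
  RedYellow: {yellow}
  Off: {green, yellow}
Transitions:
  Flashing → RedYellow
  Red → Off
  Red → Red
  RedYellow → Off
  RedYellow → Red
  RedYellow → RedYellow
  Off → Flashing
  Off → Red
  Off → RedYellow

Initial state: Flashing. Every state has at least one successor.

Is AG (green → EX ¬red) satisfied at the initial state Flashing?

Yes

States satisfying green → EX ¬red: {Flashing, Red, RedYellow, Off}.
States satisfying AG (green → EX ¬red): {Flashing, Red, RedYellow, Off}.
Every state reachable from Flashing satisfies green → EX ¬red.
Flashing ∈ Sat(AG (green → EX ¬red)).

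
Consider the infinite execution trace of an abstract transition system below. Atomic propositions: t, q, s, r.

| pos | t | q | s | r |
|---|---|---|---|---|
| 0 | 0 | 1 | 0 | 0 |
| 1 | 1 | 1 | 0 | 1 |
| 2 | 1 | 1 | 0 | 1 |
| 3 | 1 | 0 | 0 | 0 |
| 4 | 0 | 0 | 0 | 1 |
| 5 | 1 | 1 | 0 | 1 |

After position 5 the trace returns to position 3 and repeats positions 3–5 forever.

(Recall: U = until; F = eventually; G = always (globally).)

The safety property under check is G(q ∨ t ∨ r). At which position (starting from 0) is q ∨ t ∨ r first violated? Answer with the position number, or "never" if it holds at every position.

never

q ∨ t ∨ r holds at every position 0..5, and those are all the positions the trace ever visits, so the invariant G(q ∨ t ∨ r) is never violated.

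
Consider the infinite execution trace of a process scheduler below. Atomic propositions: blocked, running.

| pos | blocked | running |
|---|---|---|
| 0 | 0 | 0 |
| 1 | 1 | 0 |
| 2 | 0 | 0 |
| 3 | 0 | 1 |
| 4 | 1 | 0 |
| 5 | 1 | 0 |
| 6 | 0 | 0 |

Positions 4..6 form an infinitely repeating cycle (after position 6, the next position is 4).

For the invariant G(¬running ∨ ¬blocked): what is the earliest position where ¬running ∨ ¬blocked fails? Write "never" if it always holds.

never

¬running ∨ ¬blocked holds at every position 0..6, and those are all the positions the trace ever visits, so the invariant G(¬running ∨ ¬blocked) is never violated.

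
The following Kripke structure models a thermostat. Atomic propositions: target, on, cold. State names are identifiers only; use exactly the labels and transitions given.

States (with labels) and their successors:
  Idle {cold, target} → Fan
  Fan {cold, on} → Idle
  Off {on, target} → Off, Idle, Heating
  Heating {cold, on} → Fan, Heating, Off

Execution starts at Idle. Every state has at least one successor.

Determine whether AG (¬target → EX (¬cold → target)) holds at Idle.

States satisfying ¬target → EX (¬cold → target): {Idle, Fan, Off, Heating}.
States satisfying AG (¬target → EX (¬cold → target)): {Idle, Fan, Off, Heating}.
Every state reachable from Idle satisfies ¬target → EX (¬cold → target).
Idle ∈ Sat(AG (¬target → EX (¬cold → target))).

Holds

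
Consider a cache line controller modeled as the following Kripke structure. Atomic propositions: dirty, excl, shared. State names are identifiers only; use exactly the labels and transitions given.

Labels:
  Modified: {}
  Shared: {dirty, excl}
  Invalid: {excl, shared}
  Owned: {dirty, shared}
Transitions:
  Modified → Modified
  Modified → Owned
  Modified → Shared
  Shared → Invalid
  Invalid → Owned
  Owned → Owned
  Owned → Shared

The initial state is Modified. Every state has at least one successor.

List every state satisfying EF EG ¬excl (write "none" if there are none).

States satisfying EG ¬excl: {Modified, Owned}.
States satisfying EF EG ¬excl: {Modified, Shared, Invalid, Owned}.

{Modified, Shared, Invalid, Owned}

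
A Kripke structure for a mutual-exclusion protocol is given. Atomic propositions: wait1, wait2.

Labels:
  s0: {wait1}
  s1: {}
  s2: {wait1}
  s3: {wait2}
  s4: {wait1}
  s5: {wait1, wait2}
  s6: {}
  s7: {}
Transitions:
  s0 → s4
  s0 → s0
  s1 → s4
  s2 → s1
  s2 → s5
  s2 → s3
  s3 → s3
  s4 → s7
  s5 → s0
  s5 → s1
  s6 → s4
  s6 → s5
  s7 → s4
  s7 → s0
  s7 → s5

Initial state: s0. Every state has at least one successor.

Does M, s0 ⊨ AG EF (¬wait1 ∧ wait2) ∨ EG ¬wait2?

Satisfied

States satisfying EF (¬wait1 ∧ wait2): {s2, s3}.
States satisfying AG EF (¬wait1 ∧ wait2): {s3}.
States satisfying ¬wait2: {s0, s1, s2, s4, s6, s7}.
States satisfying EG ¬wait2: {s0, s1, s2, s4, s6, s7}.
States satisfying AG EF (¬wait1 ∧ wait2) ∨ EG ¬wait2: {s0, s1, s2, s3, s4, s6, s7}.
s0 ∈ Sat(AG EF (¬wait1 ∧ wait2) ∨ EG ¬wait2).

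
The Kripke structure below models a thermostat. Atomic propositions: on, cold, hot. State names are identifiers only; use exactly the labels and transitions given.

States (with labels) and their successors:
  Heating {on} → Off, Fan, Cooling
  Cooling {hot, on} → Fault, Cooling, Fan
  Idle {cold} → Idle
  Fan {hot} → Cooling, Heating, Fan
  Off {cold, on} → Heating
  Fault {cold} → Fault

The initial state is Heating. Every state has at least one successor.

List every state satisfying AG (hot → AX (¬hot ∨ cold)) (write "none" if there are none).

{Idle, Fault}

States satisfying hot → AX (¬hot ∨ cold): {Heating, Idle, Off, Fault}.
States satisfying AG (hot → AX (¬hot ∨ cold)): {Idle, Fault}.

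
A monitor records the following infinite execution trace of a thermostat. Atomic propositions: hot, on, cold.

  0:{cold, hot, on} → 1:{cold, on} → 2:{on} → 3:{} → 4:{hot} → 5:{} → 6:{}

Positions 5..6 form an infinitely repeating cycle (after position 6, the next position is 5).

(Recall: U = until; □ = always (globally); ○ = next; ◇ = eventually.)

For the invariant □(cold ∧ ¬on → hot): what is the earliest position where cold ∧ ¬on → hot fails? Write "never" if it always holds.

cold ∧ ¬on → hot holds at every position 0..6, and those are all the positions the trace ever visits, so the invariant □(cold ∧ ¬on → hot) is never violated.

never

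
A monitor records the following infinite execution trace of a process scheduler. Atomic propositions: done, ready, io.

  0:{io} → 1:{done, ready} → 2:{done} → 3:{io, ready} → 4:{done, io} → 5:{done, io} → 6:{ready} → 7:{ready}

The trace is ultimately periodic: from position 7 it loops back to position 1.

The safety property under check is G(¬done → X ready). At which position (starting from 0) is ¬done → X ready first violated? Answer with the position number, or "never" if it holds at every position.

3

Check ¬done → X ready at each position in order: 0 ✓, 1 ✓, 2 ✓.
At position 3 the labels are {io, ready} and the next position 4 has {done, io}, so ¬done → X ready is false there. This is the first violation.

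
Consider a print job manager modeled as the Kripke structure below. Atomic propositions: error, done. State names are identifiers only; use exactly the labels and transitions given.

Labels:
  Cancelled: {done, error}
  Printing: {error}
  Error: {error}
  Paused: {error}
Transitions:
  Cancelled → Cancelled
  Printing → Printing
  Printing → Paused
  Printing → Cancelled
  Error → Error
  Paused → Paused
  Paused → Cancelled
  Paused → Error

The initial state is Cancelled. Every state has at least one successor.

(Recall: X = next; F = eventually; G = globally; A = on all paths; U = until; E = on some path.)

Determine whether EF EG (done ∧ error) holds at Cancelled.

States satisfying EG (done ∧ error): {Cancelled}.
States satisfying EF EG (done ∧ error): {Cancelled, Printing, Paused}.
Some path from Cancelled reaches a state where EG (done ∧ error) holds.
Cancelled ∈ Sat(EF EG (done ∧ error)).

Yes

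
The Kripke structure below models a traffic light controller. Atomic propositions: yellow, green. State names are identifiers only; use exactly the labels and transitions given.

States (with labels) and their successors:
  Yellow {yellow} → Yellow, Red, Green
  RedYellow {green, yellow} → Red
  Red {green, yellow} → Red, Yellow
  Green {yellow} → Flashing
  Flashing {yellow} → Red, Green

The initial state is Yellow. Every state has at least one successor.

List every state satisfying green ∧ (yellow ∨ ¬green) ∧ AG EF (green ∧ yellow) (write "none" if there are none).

{RedYellow, Red}

States satisfying ¬green: {Yellow, Green, Flashing}.
States satisfying yellow ∨ ¬green: {Yellow, RedYellow, Red, Green, Flashing}.
States satisfying green ∧ (yellow ∨ ¬green): {RedYellow, Red}.
States satisfying EF (green ∧ yellow): {Yellow, RedYellow, Red, Green, Flashing}.
States satisfying AG EF (green ∧ yellow): {Yellow, RedYellow, Red, Green, Flashing}.
States satisfying green ∧ (yellow ∨ ¬green) ∧ AG EF (green ∧ yellow): {RedYellow, Red}.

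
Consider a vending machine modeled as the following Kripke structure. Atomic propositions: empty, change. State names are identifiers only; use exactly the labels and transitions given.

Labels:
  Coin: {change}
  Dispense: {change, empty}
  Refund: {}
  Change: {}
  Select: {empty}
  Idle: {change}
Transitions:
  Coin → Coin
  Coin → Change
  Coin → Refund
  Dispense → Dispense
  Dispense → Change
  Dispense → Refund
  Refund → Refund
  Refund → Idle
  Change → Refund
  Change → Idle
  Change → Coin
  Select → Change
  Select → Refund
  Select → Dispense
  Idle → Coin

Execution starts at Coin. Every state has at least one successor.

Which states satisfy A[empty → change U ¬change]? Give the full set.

{Refund, Change, Select}

States satisfying empty → change: {Coin, Dispense, Refund, Change, Idle}.
States satisfying ¬change: {Refund, Change, Select}.
States satisfying A[empty → change U ¬change]: {Refund, Change, Select}.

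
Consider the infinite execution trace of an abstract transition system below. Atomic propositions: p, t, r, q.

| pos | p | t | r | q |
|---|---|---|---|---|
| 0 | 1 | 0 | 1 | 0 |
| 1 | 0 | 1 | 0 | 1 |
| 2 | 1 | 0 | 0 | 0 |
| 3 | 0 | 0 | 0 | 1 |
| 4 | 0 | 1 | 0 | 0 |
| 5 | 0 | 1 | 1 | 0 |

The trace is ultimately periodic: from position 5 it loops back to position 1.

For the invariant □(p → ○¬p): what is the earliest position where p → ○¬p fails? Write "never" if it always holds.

p → ○¬p holds at every position 0..5, and those are all the positions the trace ever visits, so the invariant □(p → ○¬p) is never violated.

never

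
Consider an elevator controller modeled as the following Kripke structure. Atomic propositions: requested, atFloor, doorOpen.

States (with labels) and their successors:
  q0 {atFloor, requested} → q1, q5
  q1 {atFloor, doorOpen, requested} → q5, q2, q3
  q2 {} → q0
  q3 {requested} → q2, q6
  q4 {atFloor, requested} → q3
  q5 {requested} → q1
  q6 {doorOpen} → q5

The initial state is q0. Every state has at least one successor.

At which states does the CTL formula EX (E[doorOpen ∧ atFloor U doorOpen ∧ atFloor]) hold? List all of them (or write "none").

States satisfying E[doorOpen ∧ atFloor U doorOpen ∧ atFloor]: {q1}.
States satisfying EX (E[doorOpen ∧ atFloor U doorOpen ∧ atFloor]): {q0, q5}.

{q0, q5}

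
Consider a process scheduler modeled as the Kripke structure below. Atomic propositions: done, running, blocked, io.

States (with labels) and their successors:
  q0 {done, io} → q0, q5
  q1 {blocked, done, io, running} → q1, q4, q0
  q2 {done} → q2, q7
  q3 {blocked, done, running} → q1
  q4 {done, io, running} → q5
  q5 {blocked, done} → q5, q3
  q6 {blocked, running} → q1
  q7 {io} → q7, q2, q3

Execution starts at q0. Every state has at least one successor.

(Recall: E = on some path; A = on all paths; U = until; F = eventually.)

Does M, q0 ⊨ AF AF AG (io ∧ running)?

States satisfying AF AG (io ∧ running): ∅.
States satisfying AF AF AG (io ∧ running): ∅.
There is a path from q0 along which AF AG (io ∧ running) never holds.
q0 ∉ Sat(AF AF AG (io ∧ running)).

Does not hold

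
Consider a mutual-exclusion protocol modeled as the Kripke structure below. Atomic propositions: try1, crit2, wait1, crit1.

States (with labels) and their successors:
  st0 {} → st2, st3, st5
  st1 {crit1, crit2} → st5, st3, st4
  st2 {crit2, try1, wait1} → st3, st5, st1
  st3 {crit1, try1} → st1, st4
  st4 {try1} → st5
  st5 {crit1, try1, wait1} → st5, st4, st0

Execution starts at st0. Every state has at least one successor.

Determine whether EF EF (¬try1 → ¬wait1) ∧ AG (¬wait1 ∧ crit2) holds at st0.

States satisfying EF (¬try1 → ¬wait1): {st0, st1, st2, st3, st4, st5}.
States satisfying EF EF (¬try1 → ¬wait1): {st0, st1, st2, st3, st4, st5}.
States satisfying ¬wait1 ∧ crit2: {st1}.
States satisfying AG (¬wait1 ∧ crit2): ∅.
States satisfying EF EF (¬try1 → ¬wait1) ∧ AG (¬wait1 ∧ crit2): ∅.
st0 ∉ Sat(EF EF (¬try1 → ¬wait1) ∧ AG (¬wait1 ∧ crit2)).

Does not hold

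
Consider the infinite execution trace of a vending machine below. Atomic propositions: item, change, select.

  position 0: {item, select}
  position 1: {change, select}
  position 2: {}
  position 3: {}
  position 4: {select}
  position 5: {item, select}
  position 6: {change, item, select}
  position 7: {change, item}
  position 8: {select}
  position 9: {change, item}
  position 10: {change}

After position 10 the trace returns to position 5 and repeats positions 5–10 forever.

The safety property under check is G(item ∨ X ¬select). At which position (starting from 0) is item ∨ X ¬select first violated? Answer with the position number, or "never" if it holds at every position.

3

Check item ∨ X ¬select at each position in order: 0 ✓, 1 ✓, 2 ✓.
At position 3 the labels are {} and the next position 4 has {select}, so item ∨ X ¬select is false there. This is the first violation.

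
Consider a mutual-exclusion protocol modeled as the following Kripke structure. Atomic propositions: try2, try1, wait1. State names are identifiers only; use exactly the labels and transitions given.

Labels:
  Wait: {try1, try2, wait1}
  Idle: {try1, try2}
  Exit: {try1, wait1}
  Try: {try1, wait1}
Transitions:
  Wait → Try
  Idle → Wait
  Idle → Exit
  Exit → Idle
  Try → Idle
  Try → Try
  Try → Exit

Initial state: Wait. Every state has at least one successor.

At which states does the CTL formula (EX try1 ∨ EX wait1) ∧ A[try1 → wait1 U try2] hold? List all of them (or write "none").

States satisfying try1: {Wait, Idle, Exit, Try}.
States satisfying EX try1: {Wait, Idle, Exit, Try}.
States satisfying wait1: {Wait, Exit, Try}.
States satisfying EX wait1: {Wait, Idle, Try}.
States satisfying EX try1 ∨ EX wait1: {Wait, Idle, Exit, Try}.
States satisfying try1 → wait1: {Wait, Exit, Try}.
States satisfying try2: {Wait, Idle}.
States satisfying A[try1 → wait1 U try2]: {Wait, Idle, Exit}.
States satisfying (EX try1 ∨ EX wait1) ∧ A[try1 → wait1 U try2]: {Wait, Idle, Exit}.

{Wait, Idle, Exit}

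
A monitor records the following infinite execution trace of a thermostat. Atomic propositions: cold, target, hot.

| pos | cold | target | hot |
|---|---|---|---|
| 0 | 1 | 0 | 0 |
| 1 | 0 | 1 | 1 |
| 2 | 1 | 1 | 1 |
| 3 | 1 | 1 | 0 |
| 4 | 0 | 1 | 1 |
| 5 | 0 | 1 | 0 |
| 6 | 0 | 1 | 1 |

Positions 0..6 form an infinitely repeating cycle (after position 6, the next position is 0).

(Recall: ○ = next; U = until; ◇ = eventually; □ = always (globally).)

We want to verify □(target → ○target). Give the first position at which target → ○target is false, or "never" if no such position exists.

Check target → ○target at each position in order: 0 ✓, 1 ✓, 2 ✓, 3 ✓, 4 ✓, 5 ✓.
At position 6 the labels are {hot, target} and the next position 0 has {cold}, so target → ○target is false there. This is the first violation.

6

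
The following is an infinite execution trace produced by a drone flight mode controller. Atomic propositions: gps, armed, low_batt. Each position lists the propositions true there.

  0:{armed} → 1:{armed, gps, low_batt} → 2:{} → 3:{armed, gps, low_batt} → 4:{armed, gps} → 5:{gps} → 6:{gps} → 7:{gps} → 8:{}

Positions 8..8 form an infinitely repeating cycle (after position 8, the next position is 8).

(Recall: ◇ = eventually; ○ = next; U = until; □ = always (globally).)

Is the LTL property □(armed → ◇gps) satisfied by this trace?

Yes

armed → ◇gps holds at every position 0..8, and those are all positions ever visited, so □(armed → ◇gps) holds.
Positions where armed holds: 0, 1, 3, 4.
Check ◇gps at each: 0→ok, 1→ok, 3→ok, 4→ok.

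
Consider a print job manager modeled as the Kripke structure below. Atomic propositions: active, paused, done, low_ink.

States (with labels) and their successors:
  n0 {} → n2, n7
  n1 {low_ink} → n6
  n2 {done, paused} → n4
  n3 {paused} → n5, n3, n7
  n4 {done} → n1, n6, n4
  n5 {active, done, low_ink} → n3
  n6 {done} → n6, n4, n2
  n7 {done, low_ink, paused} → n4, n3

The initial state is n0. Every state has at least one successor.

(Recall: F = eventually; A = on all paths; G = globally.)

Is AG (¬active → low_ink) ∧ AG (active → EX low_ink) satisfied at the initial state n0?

No

States satisfying ¬active → low_ink: {n1, n5, n7}.
States satisfying AG (¬active → low_ink): ∅.
States satisfying active → EX low_ink: {n0, n1, n2, n3, n4, n6, n7}.
States satisfying AG (active → EX low_ink): {n1, n2, n4, n6}.
States satisfying AG (¬active → low_ink) ∧ AG (active → EX low_ink): ∅.
n0 ∉ Sat(AG (¬active → low_ink) ∧ AG (active → EX low_ink)).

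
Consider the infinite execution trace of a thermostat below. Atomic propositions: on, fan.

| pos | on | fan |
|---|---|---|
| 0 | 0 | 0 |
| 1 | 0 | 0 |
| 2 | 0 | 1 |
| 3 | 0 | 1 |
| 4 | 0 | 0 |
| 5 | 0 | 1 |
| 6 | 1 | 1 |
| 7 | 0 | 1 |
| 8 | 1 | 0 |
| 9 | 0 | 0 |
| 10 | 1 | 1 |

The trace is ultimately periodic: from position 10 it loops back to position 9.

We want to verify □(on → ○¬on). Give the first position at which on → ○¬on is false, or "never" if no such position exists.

never

on → ○¬on holds at every position 0..10, and those are all the positions the trace ever visits, so the invariant □(on → ○¬on) is never violated.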